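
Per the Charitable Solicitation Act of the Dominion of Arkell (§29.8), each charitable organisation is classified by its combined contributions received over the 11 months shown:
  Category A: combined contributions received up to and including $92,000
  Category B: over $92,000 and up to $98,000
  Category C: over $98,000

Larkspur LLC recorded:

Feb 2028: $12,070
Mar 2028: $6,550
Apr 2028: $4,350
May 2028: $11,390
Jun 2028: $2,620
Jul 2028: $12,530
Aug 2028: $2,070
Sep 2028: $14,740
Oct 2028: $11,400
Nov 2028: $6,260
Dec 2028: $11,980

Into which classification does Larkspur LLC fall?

Category B

Combined contributions received: $12,070 + $6,550 + $4,350 + $11,390 + $2,620 + $12,530 + $2,070 + $14,740 + $11,400 + $6,260 + $11,980 = $95,960.
$92,000 < $95,960 ≤ $98,000, so Category B applies.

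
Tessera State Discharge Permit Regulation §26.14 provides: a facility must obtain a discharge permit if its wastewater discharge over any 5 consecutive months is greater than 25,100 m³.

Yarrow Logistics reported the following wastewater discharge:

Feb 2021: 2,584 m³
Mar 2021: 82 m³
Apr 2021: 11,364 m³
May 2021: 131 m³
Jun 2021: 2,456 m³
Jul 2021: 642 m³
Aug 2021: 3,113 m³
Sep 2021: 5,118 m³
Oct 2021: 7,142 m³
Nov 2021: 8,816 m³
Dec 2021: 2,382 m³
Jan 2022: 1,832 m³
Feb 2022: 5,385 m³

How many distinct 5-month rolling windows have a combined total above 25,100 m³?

3

Feb 2021–Jun 2021: 2,584 m³ + 82 m³ + 11,364 m³ + 131 m³ + 2,456 m³ = 16,617 m³ (under)
Mar 2021–Jul 2021: 82 m³ + 11,364 m³ + 131 m³ + 2,456 m³ + 642 m³ = 14,675 m³ (under)
Apr 2021–Aug 2021: 11,364 m³ + 131 m³ + 2,456 m³ + 642 m³ + 3,113 m³ = 17,706 m³ (under)
May 2021–Sep 2021: 131 m³ + 2,456 m³ + 642 m³ + 3,113 m³ + 5,118 m³ = 11,460 m³ (under)
Jun 2021–Oct 2021: 2,456 m³ + 642 m³ + 3,113 m³ + 5,118 m³ + 7,142 m³ = 18,471 m³ (under)
Jul 2021–Nov 2021: 642 m³ + 3,113 m³ + 5,118 m³ + 7,142 m³ + 8,816 m³ = 24,831 m³ (under)
Aug 2021–Dec 2021: 3,113 m³ + 5,118 m³ + 7,142 m³ + 8,816 m³ + 2,382 m³ = 26,571 m³ (over)
Sep 2021–Jan 2022: 5,118 m³ + 7,142 m³ + 8,816 m³ + 2,382 m³ + 1,832 m³ = 25,290 m³ (over)
Oct 2021–Feb 2022: 7,142 m³ + 8,816 m³ + 2,382 m³ + 1,832 m³ + 5,385 m³ = 25,557 m³ (over)
3 windows exceed the threshold.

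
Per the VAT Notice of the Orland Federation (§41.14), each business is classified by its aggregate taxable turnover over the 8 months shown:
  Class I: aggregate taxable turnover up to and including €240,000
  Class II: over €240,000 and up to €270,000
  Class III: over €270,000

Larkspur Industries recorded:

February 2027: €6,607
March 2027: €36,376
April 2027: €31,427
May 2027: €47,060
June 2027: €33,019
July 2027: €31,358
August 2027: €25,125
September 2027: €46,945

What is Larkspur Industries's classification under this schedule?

Class II

Aggregate taxable turnover: €6,607 + €36,376 + €31,427 + €47,060 + €33,019 + €31,358 + €25,125 + €46,945 = €257,917.
€240,000 < €257,917 ≤ €270,000, so Class II applies.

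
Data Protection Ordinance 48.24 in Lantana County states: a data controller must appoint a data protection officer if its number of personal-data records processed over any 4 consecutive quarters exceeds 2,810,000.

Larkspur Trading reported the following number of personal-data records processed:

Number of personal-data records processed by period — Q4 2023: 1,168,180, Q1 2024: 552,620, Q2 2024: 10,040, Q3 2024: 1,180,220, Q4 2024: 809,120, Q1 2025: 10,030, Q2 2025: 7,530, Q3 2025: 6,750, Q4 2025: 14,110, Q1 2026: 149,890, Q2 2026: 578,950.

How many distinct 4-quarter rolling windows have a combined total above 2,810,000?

Q4 2023–Q3 2024: 1,168,180 + 552,620 + 10,040 + 1,180,220 = 2,911,060 (over)
Q1 2024–Q4 2024: 552,620 + 10,040 + 1,180,220 + 809,120 = 2,552,000 (under)
Q2 2024–Q1 2025: 10,040 + 1,180,220 + 809,120 + 10,030 = 2,009,410 (under)
Q3 2024–Q2 2025: 1,180,220 + 809,120 + 10,030 + 7,530 = 2,006,900 (under)
Q4 2024–Q3 2025: 809,120 + 10,030 + 7,530 + 6,750 = 833,430 (under)
Q1 2025–Q4 2025: 10,030 + 7,530 + 6,750 + 14,110 = 38,420 (under)
Q2 2025–Q1 2026: 7,530 + 6,750 + 14,110 + 149,890 = 178,280 (under)
Q3 2025–Q2 2026: 6,750 + 14,110 + 149,890 + 578,950 = 749,700 (under)
1 window exceeds the threshold.

1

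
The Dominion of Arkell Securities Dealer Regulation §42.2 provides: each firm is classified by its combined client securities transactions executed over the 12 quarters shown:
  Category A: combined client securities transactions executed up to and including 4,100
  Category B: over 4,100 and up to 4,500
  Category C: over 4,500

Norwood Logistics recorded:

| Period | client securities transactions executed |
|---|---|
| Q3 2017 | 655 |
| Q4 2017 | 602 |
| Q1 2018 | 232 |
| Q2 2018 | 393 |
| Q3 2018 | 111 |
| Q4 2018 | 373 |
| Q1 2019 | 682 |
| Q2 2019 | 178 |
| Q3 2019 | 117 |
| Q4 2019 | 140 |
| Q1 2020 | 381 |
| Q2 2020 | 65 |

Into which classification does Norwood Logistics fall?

Combined client securities transactions executed: 655 + 602 + 232 + 393 + 111 + 373 + 682 + 178 + 117 + 140 + 381 + 65 = 3,929.
3,929 ≤ 4,100, so Category A applies.

Category A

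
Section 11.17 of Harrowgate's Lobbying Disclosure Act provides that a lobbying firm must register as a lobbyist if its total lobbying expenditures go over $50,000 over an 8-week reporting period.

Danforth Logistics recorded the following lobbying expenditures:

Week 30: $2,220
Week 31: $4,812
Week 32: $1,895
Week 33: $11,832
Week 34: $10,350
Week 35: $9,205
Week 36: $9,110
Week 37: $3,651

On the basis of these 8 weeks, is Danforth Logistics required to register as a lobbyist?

Yes

Total lobbying expenditures: $2,220 + $4,812 + $1,895 + $11,832 + $10,350 + $9,205 + $9,110 + $3,651 = $53,075.
$53,075 > $50,000, so the threshold is exceeded.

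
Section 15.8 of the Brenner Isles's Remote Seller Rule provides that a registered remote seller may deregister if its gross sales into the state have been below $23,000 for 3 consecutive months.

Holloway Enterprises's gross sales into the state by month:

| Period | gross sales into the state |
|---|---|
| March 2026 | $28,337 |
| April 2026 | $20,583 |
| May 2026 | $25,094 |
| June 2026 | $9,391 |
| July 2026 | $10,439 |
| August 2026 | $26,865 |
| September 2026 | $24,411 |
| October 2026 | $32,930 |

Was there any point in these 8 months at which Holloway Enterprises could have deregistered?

Months below $23,000: April 2026, June 2026, July 2026.
Longest run of consecutive months below the threshold: 2.
2 < 3, so Holloway Enterprises never became eligible.

No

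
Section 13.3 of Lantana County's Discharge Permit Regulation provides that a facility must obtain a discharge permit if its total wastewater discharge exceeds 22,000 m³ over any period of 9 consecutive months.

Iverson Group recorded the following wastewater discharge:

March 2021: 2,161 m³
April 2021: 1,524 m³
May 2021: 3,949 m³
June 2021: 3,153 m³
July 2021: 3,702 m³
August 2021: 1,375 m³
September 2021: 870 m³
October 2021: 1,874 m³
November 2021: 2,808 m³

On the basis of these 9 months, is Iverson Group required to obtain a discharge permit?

No

Total wastewater discharge: 2,161 m³ + 1,524 m³ + 3,949 m³ + 3,153 m³ + 3,702 m³ + 1,375 m³ + 870 m³ + 1,874 m³ + 2,808 m³ = 21,416 m³.
21,416 m³ ≤ 22,000 m³, so the threshold is not exceeded.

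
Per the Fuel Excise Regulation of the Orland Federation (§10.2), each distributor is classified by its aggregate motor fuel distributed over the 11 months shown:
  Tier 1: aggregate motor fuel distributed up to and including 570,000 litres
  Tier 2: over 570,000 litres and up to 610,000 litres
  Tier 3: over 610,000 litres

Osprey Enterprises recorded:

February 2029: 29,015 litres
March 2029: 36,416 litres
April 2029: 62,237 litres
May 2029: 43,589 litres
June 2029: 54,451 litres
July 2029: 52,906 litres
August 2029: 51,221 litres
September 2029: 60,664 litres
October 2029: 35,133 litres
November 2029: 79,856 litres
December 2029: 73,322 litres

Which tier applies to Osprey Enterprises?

Aggregate motor fuel distributed: 29,015 litres + 36,416 litres + 62,237 litres + 43,589 litres + 54,451 litres + 52,906 litres + 51,221 litres + 60,664 litres + 35,133 litres + 79,856 litres + 73,322 litres = 578,810 litres.
570,000 litres < 578,810 litres ≤ 610,000 litres, so Tier 2 applies.

Tier 2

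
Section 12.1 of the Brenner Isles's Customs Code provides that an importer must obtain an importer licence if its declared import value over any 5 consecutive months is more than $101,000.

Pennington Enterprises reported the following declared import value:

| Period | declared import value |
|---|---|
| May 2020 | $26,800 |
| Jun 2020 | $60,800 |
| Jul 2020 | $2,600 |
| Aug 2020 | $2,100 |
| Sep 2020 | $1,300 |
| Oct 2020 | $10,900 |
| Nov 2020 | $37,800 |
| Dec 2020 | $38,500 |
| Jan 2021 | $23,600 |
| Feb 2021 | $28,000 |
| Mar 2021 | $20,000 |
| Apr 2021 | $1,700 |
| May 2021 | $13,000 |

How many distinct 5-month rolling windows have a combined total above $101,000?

4

May 2020–Sep 2020: $26,800 + $60,800 + $2,600 + $2,100 + $1,300 = $93,600 (under)
Jun 2020–Oct 2020: $60,800 + $2,600 + $2,100 + $1,300 + $10,900 = $77,700 (under)
Jul 2020–Nov 2020: $2,600 + $2,100 + $1,300 + $10,900 + $37,800 = $54,700 (under)
Aug 2020–Dec 2020: $2,100 + $1,300 + $10,900 + $37,800 + $38,500 = $90,600 (under)
Sep 2020–Jan 2021: $1,300 + $10,900 + $37,800 + $38,500 + $23,600 = $112,100 (over)
Oct 2020–Feb 2021: $10,900 + $37,800 + $38,500 + $23,600 + $28,000 = $138,800 (over)
Nov 2020–Mar 2021: $37,800 + $38,500 + $23,600 + $28,000 + $20,000 = $147,900 (over)
Dec 2020–Apr 2021: $38,500 + $23,600 + $28,000 + $20,000 + $1,700 = $111,800 (over)
Jan 2021–May 2021: $23,600 + $28,000 + $20,000 + $1,700 + $13,000 = $86,300 (under)
4 windows exceed the threshold.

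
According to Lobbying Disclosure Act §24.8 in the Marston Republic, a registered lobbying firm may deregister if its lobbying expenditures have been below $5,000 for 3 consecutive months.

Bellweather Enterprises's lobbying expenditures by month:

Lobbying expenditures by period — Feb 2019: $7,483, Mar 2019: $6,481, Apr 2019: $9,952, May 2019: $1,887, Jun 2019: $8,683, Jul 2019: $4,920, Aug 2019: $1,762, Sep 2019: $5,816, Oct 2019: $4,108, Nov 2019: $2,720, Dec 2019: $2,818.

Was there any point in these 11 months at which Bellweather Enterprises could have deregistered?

Yes

Months below $5,000: May 2019, Jul 2019, Aug 2019, Oct 2019, Nov 2019, Dec 2019.
Longest run of consecutive months below the threshold: 3.
3 ≥ 3, so Bellweather Enterprises became eligible.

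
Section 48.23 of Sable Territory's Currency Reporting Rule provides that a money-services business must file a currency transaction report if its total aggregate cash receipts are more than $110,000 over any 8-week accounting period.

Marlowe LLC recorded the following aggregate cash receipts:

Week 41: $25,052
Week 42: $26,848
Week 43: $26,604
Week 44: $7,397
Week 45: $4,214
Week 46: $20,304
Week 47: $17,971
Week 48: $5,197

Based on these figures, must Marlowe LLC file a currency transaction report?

Total aggregate cash receipts: $25,052 + $26,848 + $26,604 + $7,397 + $4,214 + $20,304 + $17,971 + $5,197 = $133,587.
$133,587 > $110,000, so the threshold is exceeded.

Yes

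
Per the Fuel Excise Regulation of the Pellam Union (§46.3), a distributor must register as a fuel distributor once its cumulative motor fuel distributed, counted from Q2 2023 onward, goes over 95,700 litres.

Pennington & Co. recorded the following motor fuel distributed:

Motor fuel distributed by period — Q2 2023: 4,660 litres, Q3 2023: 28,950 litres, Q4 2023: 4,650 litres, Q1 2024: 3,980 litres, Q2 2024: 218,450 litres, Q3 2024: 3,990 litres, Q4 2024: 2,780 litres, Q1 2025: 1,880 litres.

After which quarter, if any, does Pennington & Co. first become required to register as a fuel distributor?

Q2 2024

Through Q2 2023: 4,660 litres
Through Q3 2023: 33,610 litres
Through Q4 2023: 38,260 litres
Through Q1 2024: 42,240 litres
Through Q2 2024: 260,690 litres ← exceeds threshold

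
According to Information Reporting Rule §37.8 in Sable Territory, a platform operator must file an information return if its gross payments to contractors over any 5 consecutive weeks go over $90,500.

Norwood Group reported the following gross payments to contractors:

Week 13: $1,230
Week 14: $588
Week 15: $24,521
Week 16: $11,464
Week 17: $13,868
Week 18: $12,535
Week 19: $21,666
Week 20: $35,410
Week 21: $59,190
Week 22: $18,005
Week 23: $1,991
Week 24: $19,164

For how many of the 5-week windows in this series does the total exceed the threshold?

5

Week 13–Week 17: $1,230 + $588 + $24,521 + $11,464 + $13,868 = $51,671 (under)
Week 14–Week 18: $588 + $24,521 + $11,464 + $13,868 + $12,535 = $62,976 (under)
Week 15–Week 19: $24,521 + $11,464 + $13,868 + $12,535 + $21,666 = $84,054 (under)
Week 16–Week 20: $11,464 + $13,868 + $12,535 + $21,666 + $35,410 = $94,943 (over)
Week 17–Week 21: $13,868 + $12,535 + $21,666 + $35,410 + $59,190 = $142,669 (over)
Week 18–Week 22: $12,535 + $21,666 + $35,410 + $59,190 + $18,005 = $146,806 (over)
Week 19–Week 23: $21,666 + $35,410 + $59,190 + $18,005 + $1,991 = $136,262 (over)
Week 20–Week 24: $35,410 + $59,190 + $18,005 + $1,991 + $19,164 = $133,760 (over)
5 windows exceed the threshold.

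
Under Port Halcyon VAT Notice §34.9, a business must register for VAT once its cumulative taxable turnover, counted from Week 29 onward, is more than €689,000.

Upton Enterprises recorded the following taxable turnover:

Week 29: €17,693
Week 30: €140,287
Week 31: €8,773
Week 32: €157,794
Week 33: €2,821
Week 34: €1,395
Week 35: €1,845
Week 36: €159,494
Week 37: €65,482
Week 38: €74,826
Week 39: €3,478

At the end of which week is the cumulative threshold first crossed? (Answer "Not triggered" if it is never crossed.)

Not triggered

Through Week 29: €17,693
Through Week 30: €157,980
Through Week 31: €166,753
Through Week 32: €324,547
Through Week 33: €327,368
Through Week 34: €328,763
Through Week 35: €330,608
Through Week 36: €490,102
Through Week 37: €555,584
Through Week 38: €630,410
Through Week 39: €633,888
Final cumulative total €633,888 ≤ €689,000; the threshold is never exceeded.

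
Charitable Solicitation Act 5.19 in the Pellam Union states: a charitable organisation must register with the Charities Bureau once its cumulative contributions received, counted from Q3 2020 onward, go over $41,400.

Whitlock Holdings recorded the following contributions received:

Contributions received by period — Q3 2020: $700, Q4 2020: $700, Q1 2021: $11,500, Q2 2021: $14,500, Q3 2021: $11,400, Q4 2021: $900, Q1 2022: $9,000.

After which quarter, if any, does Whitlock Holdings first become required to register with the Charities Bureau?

Through Q3 2020: $700
Through Q4 2020: $1,400
Through Q1 2021: $12,900
Through Q2 2021: $27,400
Through Q3 2021: $38,800
Through Q4 2021: $39,700
Through Q1 2022: $48,700 ← exceeds threshold

Q1 2022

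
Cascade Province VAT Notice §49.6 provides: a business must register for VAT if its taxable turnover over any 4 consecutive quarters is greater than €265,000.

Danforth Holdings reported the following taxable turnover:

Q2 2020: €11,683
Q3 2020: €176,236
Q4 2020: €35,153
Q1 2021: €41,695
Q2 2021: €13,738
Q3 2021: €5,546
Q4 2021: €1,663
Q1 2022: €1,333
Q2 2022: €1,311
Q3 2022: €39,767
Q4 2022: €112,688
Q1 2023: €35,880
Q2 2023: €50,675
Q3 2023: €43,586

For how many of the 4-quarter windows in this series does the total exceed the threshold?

Q2 2020–Q1 2021: €11,683 + €176,236 + €35,153 + €41,695 = €264,767 (under)
Q3 2020–Q2 2021: €176,236 + €35,153 + €41,695 + €13,738 = €266,822 (over)
Q4 2020–Q3 2021: €35,153 + €41,695 + €13,738 + €5,546 = €96,132 (under)
Q1 2021–Q4 2021: €41,695 + €13,738 + €5,546 + €1,663 = €62,642 (under)
Q2 2021–Q1 2022: €13,738 + €5,546 + €1,663 + €1,333 = €22,280 (under)
Q3 2021–Q2 2022: €5,546 + €1,663 + €1,333 + €1,311 = €9,853 (under)
Q4 2021–Q3 2022: €1,663 + €1,333 + €1,311 + €39,767 = €44,074 (under)
Q1 2022–Q4 2022: €1,333 + €1,311 + €39,767 + €112,688 = €155,099 (under)
Q2 2022–Q1 2023: €1,311 + €39,767 + €112,688 + €35,880 = €189,646 (under)
Q3 2022–Q2 2023: €39,767 + €112,688 + €35,880 + €50,675 = €239,010 (under)
Q4 2022–Q3 2023: €112,688 + €35,880 + €50,675 + €43,586 = €242,829 (under)
1 window exceeds the threshold.

1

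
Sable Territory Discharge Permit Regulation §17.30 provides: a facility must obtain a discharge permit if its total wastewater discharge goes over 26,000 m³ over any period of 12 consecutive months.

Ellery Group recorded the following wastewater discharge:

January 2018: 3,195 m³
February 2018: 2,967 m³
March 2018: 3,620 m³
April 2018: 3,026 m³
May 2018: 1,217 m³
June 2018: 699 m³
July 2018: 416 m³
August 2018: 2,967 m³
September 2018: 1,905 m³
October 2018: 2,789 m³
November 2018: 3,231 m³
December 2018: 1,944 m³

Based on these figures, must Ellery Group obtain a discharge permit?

Yes

Total wastewater discharge: 3,195 m³ + 2,967 m³ + 3,620 m³ + 3,026 m³ + 1,217 m³ + 699 m³ + 416 m³ + 2,967 m³ + 1,905 m³ + 2,789 m³ + 3,231 m³ + 1,944 m³ = 27,976 m³.
27,976 m³ > 26,000 m³, so the threshold is exceeded.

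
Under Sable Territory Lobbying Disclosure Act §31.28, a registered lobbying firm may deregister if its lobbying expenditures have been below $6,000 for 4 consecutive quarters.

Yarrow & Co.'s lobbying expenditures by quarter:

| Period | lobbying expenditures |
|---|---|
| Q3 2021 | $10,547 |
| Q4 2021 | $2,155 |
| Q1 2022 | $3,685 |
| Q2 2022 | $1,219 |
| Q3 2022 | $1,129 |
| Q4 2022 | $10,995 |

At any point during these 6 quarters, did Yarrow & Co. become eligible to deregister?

Quarters below $6,000: Q4 2021, Q1 2022, Q2 2022, Q3 2022.
Longest run of consecutive quarters below the threshold: 4.
4 ≥ 4, so Yarrow & Co. became eligible.

Yes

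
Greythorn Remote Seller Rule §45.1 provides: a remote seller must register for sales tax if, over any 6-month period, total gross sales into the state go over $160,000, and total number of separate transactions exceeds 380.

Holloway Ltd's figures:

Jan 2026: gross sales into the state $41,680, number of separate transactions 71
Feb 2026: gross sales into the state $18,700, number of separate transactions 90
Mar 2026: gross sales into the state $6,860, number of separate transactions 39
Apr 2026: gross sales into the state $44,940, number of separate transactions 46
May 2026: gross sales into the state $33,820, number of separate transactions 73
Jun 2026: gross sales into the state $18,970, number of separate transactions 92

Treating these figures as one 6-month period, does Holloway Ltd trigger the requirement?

Yes

Total gross sales into the state: $41,680 + $18,700 + $6,860 + $44,940 + $33,820 + $18,970 = $164,970 (> $160,000).
Total number of separate transactions: 71 + 90 + 39 + 46 + 73 + 92 = 411 (> 380).
The test is 'and': both thresholds are exceeded.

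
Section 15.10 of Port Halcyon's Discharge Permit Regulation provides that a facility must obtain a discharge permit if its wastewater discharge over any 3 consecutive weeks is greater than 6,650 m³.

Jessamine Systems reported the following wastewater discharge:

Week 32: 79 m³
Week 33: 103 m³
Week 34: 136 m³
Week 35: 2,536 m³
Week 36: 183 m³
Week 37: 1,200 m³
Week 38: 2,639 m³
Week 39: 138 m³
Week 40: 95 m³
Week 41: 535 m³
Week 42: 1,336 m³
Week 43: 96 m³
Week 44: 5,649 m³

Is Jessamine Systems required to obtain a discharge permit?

Yes

Week 32–Week 34: 79 m³ + 103 m³ + 136 m³ = 318 m³ (under)
Week 33–Week 35: 103 m³ + 136 m³ + 2,536 m³ = 2,775 m³ (under)
Week 34–Week 36: 136 m³ + 2,536 m³ + 183 m³ = 2,855 m³ (under)
Week 35–Week 37: 2,536 m³ + 183 m³ + 1,200 m³ = 3,919 m³ (under)
Week 36–Week 38: 183 m³ + 1,200 m³ + 2,639 m³ = 4,022 m³ (under)
Week 37–Week 39: 1,200 m³ + 2,639 m³ + 138 m³ = 3,977 m³ (under)
Week 38–Week 40: 2,639 m³ + 138 m³ + 95 m³ = 2,872 m³ (under)
Week 39–Week 41: 138 m³ + 95 m³ + 535 m³ = 768 m³ (under)
Week 40–Week 42: 95 m³ + 535 m³ + 1,336 m³ = 1,966 m³ (under)
Week 41–Week 43: 535 m³ + 1,336 m³ + 96 m³ = 1,967 m³ (under)
Week 42–Week 44: 1,336 m³ + 96 m³ + 5,649 m³ = 7,081 m³ (over)
At least one window exceeds 6,650 m³.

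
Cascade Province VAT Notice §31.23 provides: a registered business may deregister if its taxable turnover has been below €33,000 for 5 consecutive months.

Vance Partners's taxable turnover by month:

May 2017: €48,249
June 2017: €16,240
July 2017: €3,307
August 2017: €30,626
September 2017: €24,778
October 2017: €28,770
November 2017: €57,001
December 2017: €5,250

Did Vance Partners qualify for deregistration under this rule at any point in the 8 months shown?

Months below €33,000: June 2017, July 2017, August 2017, September 2017, October 2017, December 2017.
Longest run of consecutive months below the threshold: 5.
5 ≥ 5, so Vance Partners became eligible.

Yes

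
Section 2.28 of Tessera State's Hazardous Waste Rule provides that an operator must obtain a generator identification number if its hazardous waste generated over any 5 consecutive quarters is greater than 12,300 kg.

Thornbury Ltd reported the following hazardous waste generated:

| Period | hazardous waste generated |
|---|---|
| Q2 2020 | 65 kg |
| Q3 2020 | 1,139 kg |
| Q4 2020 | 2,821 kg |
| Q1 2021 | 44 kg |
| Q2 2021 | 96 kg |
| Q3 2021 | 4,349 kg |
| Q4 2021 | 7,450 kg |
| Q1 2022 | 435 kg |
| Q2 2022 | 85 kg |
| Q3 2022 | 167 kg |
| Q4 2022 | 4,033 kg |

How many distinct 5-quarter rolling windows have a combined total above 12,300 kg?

4

Q2 2020–Q2 2021: 65 kg + 1,139 kg + 2,821 kg + 44 kg + 96 kg = 4,165 kg (under)
Q3 2020–Q3 2021: 1,139 kg + 2,821 kg + 44 kg + 96 kg + 4,349 kg = 8,449 kg (under)
Q4 2020–Q4 2021: 2,821 kg + 44 kg + 96 kg + 4,349 kg + 7,450 kg = 14,760 kg (over)
Q1 2021–Q1 2022: 44 kg + 96 kg + 4,349 kg + 7,450 kg + 435 kg = 12,374 kg (over)
Q2 2021–Q2 2022: 96 kg + 4,349 kg + 7,450 kg + 435 kg + 85 kg = 12,415 kg (over)
Q3 2021–Q3 2022: 4,349 kg + 7,450 kg + 435 kg + 85 kg + 167 kg = 12,486 kg (over)
Q4 2021–Q4 2022: 7,450 kg + 435 kg + 85 kg + 167 kg + 4,033 kg = 12,170 kg (under)
4 windows exceed the threshold.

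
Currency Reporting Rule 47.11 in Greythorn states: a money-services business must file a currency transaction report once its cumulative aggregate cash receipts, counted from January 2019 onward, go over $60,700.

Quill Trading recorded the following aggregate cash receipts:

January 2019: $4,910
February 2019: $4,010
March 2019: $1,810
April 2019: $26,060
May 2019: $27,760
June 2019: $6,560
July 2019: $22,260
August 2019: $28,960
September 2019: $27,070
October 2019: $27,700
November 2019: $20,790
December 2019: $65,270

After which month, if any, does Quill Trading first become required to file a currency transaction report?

May 2019

Through January 2019: $4,910
Through February 2019: $8,920
Through March 2019: $10,730
Through April 2019: $36,790
Through May 2019: $64,550 ← exceeds threshold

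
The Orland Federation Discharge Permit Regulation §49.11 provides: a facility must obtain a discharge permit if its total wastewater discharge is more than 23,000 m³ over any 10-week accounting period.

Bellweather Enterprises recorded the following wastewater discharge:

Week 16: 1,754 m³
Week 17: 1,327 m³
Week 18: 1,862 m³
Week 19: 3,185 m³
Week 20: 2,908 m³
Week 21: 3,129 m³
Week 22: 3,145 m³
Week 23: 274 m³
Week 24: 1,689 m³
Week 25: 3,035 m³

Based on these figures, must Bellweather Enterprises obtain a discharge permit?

Total wastewater discharge: 1,754 m³ + 1,327 m³ + 1,862 m³ + 3,185 m³ + 2,908 m³ + 3,129 m³ + 3,145 m³ + 274 m³ + 1,689 m³ + 3,035 m³ = 22,308 m³.
22,308 m³ ≤ 23,000 m³, so the threshold is not exceeded.

No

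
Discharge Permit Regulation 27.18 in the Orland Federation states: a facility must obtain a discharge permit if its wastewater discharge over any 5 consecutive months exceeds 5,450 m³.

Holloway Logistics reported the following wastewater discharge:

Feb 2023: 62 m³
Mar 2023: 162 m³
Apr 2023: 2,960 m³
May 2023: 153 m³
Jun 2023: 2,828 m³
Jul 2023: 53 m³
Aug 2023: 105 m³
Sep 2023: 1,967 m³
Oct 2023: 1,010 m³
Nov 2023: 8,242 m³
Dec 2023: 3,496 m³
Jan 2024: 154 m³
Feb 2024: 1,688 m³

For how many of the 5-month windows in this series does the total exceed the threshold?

Feb 2023–Jun 2023: 62 m³ + 162 m³ + 2,960 m³ + 153 m³ + 2,828 m³ = 6,165 m³ (over)
Mar 2023–Jul 2023: 162 m³ + 2,960 m³ + 153 m³ + 2,828 m³ + 53 m³ = 6,156 m³ (over)
Apr 2023–Aug 2023: 2,960 m³ + 153 m³ + 2,828 m³ + 53 m³ + 105 m³ = 6,099 m³ (over)
May 2023–Sep 2023: 153 m³ + 2,828 m³ + 53 m³ + 105 m³ + 1,967 m³ = 5,106 m³ (under)
Jun 2023–Oct 2023: 2,828 m³ + 53 m³ + 105 m³ + 1,967 m³ + 1,010 m³ = 5,963 m³ (over)
Jul 2023–Nov 2023: 53 m³ + 105 m³ + 1,967 m³ + 1,010 m³ + 8,242 m³ = 11,377 m³ (over)
Aug 2023–Dec 2023: 105 m³ + 1,967 m³ + 1,010 m³ + 8,242 m³ + 3,496 m³ = 14,820 m³ (over)
Sep 2023–Jan 2024: 1,967 m³ + 1,010 m³ + 8,242 m³ + 3,496 m³ + 154 m³ = 14,869 m³ (over)
Oct 2023–Feb 2024: 1,010 m³ + 8,242 m³ + 3,496 m³ + 154 m³ + 1,688 m³ = 14,590 m³ (over)
8 windows exceed the threshold.

8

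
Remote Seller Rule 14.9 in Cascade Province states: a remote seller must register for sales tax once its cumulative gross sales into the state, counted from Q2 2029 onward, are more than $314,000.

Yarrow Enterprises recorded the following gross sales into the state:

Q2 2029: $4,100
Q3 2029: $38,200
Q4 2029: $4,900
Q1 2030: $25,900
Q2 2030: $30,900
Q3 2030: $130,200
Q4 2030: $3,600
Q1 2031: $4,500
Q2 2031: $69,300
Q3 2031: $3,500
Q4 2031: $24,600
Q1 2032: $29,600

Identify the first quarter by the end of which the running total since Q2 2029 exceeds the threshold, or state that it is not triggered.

Q3 2031

Through Q2 2029: $4,100
Through Q3 2029: $42,300
Through Q4 2029: $47,200
Through Q1 2030: $73,100
Through Q2 2030: $104,000
Through Q3 2030: $234,200
Through Q4 2030: $237,800
Through Q1 2031: $242,300
Through Q2 2031: $311,600
Through Q3 2031: $315,100 ← exceeds threshold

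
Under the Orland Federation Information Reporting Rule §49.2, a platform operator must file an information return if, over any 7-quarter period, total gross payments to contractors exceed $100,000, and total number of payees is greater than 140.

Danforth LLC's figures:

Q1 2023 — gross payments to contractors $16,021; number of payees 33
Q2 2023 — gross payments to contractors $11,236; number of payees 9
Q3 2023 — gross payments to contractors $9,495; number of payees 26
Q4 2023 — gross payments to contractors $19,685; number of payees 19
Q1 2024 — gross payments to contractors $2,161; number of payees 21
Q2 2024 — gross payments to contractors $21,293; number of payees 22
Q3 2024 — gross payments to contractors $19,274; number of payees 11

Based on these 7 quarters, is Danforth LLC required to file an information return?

No

Total gross payments to contractors: $16,021 + $11,236 + $9,495 + $19,685 + $2,161 + $21,293 + $19,274 = $99,165 (≤ $100,000).
Total number of payees: 33 + 9 + 26 + 19 + 21 + 22 + 11 = 141 (> 140).
The test is 'and': the rule requires both, and at least one is not exceeded.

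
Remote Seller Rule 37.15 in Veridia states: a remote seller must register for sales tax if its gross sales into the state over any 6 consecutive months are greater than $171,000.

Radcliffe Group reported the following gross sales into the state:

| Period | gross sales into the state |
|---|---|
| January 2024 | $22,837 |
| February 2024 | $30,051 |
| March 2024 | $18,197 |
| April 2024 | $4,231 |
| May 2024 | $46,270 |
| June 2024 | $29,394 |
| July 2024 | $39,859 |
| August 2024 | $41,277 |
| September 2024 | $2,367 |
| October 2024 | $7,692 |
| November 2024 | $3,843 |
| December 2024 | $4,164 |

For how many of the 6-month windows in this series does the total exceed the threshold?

1

January 2024–June 2024: $22,837 + $30,051 + $18,197 + $4,231 + $46,270 + $29,394 = $150,980 (under)
February 2024–July 2024: $30,051 + $18,197 + $4,231 + $46,270 + $29,394 + $39,859 = $168,002 (under)
March 2024–August 2024: $18,197 + $4,231 + $46,270 + $29,394 + $39,859 + $41,277 = $179,228 (over)
April 2024–September 2024: $4,231 + $46,270 + $29,394 + $39,859 + $41,277 + $2,367 = $163,398 (under)
May 2024–October 2024: $46,270 + $29,394 + $39,859 + $41,277 + $2,367 + $7,692 = $166,859 (under)
June 2024–November 2024: $29,394 + $39,859 + $41,277 + $2,367 + $7,692 + $3,843 = $124,432 (under)
July 2024–December 2024: $39,859 + $41,277 + $2,367 + $7,692 + $3,843 + $4,164 = $99,202 (under)
1 window exceeds the threshold.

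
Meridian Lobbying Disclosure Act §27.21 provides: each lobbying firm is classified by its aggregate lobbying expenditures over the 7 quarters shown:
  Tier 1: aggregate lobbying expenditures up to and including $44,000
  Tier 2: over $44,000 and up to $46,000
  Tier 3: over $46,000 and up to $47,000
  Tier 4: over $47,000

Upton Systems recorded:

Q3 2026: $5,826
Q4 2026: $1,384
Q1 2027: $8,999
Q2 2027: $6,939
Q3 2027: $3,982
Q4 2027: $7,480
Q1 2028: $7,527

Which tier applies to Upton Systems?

Tier 1

Aggregate lobbying expenditures: $5,826 + $1,384 + $8,999 + $6,939 + $3,982 + $7,480 + $7,527 = $42,137.
$42,137 ≤ $44,000, so Tier 1 applies.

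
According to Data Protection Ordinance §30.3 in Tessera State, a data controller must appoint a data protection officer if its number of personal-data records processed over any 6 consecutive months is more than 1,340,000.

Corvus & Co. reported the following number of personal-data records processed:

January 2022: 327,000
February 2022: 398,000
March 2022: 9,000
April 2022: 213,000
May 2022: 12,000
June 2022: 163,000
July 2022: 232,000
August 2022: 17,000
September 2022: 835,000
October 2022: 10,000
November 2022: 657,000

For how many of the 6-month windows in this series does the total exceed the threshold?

2

January 2022–June 2022: 327,000 + 398,000 + 9,000 + 213,000 + 12,000 + 163,000 = 1,122,000 (under)
February 2022–July 2022: 398,000 + 9,000 + 213,000 + 12,000 + 163,000 + 232,000 = 1,027,000 (under)
March 2022–August 2022: 9,000 + 213,000 + 12,000 + 163,000 + 232,000 + 17,000 = 646,000 (under)
April 2022–September 2022: 213,000 + 12,000 + 163,000 + 232,000 + 17,000 + 835,000 = 1,472,000 (over)
May 2022–October 2022: 12,000 + 163,000 + 232,000 + 17,000 + 835,000 + 10,000 = 1,269,000 (under)
June 2022–November 2022: 163,000 + 232,000 + 17,000 + 835,000 + 10,000 + 657,000 = 1,914,000 (over)
2 windows exceed the threshold.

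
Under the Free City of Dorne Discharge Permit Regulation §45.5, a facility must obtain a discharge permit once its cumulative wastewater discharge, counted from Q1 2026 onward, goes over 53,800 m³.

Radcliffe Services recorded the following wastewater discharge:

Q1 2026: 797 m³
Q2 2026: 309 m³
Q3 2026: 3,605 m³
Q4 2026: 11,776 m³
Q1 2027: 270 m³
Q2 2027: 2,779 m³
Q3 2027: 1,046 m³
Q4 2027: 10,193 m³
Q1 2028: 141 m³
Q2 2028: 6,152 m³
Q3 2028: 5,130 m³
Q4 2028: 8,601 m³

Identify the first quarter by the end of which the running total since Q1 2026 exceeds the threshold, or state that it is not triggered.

Not triggered

Through Q1 2026: 797 m³
Through Q2 2026: 1,106 m³
Through Q3 2026: 4,711 m³
Through Q4 2026: 16,487 m³
Through Q1 2027: 16,757 m³
Through Q2 2027: 19,536 m³
Through Q3 2027: 20,582 m³
Through Q4 2027: 30,775 m³
Through Q1 2028: 30,916 m³
Through Q2 2028: 37,068 m³
Through Q3 2028: 42,198 m³
Through Q4 2028: 50,799 m³
Final cumulative total 50,799 m³ ≤ 53,800 m³; the threshold is never exceeded.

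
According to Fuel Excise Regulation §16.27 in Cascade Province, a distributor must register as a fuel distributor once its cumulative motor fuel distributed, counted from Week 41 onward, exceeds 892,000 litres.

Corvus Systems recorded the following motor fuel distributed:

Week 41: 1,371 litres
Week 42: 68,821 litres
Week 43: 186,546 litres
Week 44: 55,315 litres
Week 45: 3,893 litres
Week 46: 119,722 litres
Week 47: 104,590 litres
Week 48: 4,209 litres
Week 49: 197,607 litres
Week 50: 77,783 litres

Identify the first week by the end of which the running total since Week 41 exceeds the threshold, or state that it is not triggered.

Not triggered

Through Week 41: 1,371 litres
Through Week 42: 70,192 litres
Through Week 43: 256,738 litres
Through Week 44: 312,053 litres
Through Week 45: 315,946 litres
Through Week 46: 435,668 litres
Through Week 47: 540,258 litres
Through Week 48: 544,467 litres
Through Week 49: 742,074 litres
Through Week 50: 819,857 litres
Final cumulative total 819,857 litres ≤ 892,000 litres; the threshold is never exceeded.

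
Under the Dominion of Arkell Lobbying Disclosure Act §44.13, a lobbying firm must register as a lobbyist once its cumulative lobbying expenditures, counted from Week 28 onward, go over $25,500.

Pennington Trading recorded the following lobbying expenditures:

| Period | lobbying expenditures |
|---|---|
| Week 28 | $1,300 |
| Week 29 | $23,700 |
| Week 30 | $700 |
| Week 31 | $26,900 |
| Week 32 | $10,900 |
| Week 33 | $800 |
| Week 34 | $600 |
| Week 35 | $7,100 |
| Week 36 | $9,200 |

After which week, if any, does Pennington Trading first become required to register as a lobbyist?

Week 30

Through Week 28: $1,300
Through Week 29: $25,000
Through Week 30: $25,700 ← exceeds threshold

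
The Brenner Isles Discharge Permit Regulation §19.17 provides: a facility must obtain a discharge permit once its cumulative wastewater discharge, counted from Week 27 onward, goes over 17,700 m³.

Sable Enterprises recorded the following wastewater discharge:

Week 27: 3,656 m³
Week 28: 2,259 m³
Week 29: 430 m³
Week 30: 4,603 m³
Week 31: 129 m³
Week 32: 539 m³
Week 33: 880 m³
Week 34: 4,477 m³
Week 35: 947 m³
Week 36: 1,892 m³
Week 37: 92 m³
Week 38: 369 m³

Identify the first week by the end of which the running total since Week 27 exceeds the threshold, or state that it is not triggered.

Through Week 27: 3,656 m³
Through Week 28: 5,915 m³
Through Week 29: 6,345 m³
Through Week 30: 10,948 m³
Through Week 31: 11,077 m³
Through Week 32: 11,616 m³
Through Week 33: 12,496 m³
Through Week 34: 16,973 m³
Through Week 35: 17,920 m³ ← exceeds threshold

Week 35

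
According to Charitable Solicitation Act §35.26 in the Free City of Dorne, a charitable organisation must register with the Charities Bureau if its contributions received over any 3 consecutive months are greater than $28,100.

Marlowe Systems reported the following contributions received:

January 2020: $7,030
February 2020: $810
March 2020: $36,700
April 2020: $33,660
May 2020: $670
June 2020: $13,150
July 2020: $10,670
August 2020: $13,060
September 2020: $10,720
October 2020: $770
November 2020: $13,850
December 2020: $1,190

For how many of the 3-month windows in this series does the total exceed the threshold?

January 2020–March 2020: $7,030 + $810 + $36,700 = $44,540 (over)
February 2020–April 2020: $810 + $36,700 + $33,660 = $71,170 (over)
March 2020–May 2020: $36,700 + $33,660 + $670 = $71,030 (over)
April 2020–June 2020: $33,660 + $670 + $13,150 = $47,480 (over)
May 2020–July 2020: $670 + $13,150 + $10,670 = $24,490 (under)
June 2020–August 2020: $13,150 + $10,670 + $13,060 = $36,880 (over)
July 2020–September 2020: $10,670 + $13,060 + $10,720 = $34,450 (over)
August 2020–October 2020: $13,060 + $10,720 + $770 = $24,550 (under)
September 2020–November 2020: $10,720 + $770 + $13,850 = $25,340 (under)
October 2020–December 2020: $770 + $13,850 + $1,190 = $15,810 (under)
6 windows exceed the threshold.

6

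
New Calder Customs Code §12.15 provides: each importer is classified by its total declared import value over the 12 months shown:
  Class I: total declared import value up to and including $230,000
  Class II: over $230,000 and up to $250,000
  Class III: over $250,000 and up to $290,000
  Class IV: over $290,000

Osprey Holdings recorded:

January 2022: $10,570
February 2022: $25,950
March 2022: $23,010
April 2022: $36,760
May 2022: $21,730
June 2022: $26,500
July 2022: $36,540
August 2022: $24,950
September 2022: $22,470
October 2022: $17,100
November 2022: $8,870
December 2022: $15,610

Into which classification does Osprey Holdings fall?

Total declared import value: $10,570 + $25,950 + $23,010 + $36,760 + $21,730 + $26,500 + $36,540 + $24,950 + $22,470 + $17,100 + $8,870 + $15,610 = $270,060.
$250,000 < $270,060 ≤ $290,000, so Class III applies.

Class III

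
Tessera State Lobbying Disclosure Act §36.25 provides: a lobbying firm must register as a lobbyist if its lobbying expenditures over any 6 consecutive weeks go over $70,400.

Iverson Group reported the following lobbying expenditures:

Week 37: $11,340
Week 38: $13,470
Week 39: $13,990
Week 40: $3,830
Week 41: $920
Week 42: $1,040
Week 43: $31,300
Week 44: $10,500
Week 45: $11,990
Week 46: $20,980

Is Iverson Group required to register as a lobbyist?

Week 37–Week 42: $11,340 + $13,470 + $13,990 + $3,830 + $920 + $1,040 = $44,590 (under)
Week 38–Week 43: $13,470 + $13,990 + $3,830 + $920 + $1,040 + $31,300 = $64,550 (under)
Week 39–Week 44: $13,990 + $3,830 + $920 + $1,040 + $31,300 + $10,500 = $61,580 (under)
Week 40–Week 45: $3,830 + $920 + $1,040 + $31,300 + $10,500 + $11,990 = $59,580 (under)
Week 41–Week 46: $920 + $1,040 + $31,300 + $10,500 + $11,990 + $20,980 = $76,730 (over)
At least one window exceeds $70,400.

Yes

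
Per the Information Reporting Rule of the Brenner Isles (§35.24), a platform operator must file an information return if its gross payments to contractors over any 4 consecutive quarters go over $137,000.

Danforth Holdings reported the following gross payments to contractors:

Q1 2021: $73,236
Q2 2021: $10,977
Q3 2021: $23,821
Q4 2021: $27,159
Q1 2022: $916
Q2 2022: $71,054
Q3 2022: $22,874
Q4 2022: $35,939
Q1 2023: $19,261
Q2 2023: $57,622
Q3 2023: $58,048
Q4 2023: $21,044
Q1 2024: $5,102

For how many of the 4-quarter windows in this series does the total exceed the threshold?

Q1 2021–Q4 2021: $73,236 + $10,977 + $23,821 + $27,159 = $135,193 (under)
Q2 2021–Q1 2022: $10,977 + $23,821 + $27,159 + $916 = $62,873 (under)
Q3 2021–Q2 2022: $23,821 + $27,159 + $916 + $71,054 = $122,950 (under)
Q4 2021–Q3 2022: $27,159 + $916 + $71,054 + $22,874 = $122,003 (under)
Q1 2022–Q4 2022: $916 + $71,054 + $22,874 + $35,939 = $130,783 (under)
Q2 2022–Q1 2023: $71,054 + $22,874 + $35,939 + $19,261 = $149,128 (over)
Q3 2022–Q2 2023: $22,874 + $35,939 + $19,261 + $57,622 = $135,696 (under)
Q4 2022–Q3 2023: $35,939 + $19,261 + $57,622 + $58,048 = $170,870 (over)
Q1 2023–Q4 2023: $19,261 + $57,622 + $58,048 + $21,044 = $155,975 (over)
Q2 2023–Q1 2024: $57,622 + $58,048 + $21,044 + $5,102 = $141,816 (over)
4 windows exceed the threshold.

4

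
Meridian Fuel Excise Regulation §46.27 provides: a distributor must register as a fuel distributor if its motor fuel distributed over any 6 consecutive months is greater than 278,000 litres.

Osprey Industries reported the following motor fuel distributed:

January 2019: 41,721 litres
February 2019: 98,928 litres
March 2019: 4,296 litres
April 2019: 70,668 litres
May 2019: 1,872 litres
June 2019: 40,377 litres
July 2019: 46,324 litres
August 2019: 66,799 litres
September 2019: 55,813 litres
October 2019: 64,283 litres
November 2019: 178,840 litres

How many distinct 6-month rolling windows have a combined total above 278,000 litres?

January 2019–June 2019: 41,721 litres + 98,928 litres + 4,296 litres + 70,668 litres + 1,872 litres + 40,377 litres = 257,862 litres (under)
February 2019–July 2019: 98,928 litres + 4,296 litres + 70,668 litres + 1,872 litres + 40,377 litres + 46,324 litres = 262,465 litres (under)
March 2019–August 2019: 4,296 litres + 70,668 litres + 1,872 litres + 40,377 litres + 46,324 litres + 66,799 litres = 230,336 litres (under)
April 2019–September 2019: 70,668 litres + 1,872 litres + 40,377 litres + 46,324 litres + 66,799 litres + 55,813 litres = 281,853 litres (over)
May 2019–October 2019: 1,872 litres + 40,377 litres + 46,324 litres + 66,799 litres + 55,813 litres + 64,283 litres = 275,468 litres (under)
June 2019–November 2019: 40,377 litres + 46,324 litres + 66,799 litres + 55,813 litres + 64,283 litres + 178,840 litres = 452,436 litres (over)
2 windows exceed the threshold.

2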